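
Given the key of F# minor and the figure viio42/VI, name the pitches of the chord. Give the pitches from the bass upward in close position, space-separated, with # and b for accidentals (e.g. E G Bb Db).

Bb C# E G

The slash marks an applied leading-tone chord: viio of VI. In F# minor, VI is D, so the leading tone to it is C#, a half step below.
Building a fully diminished seventh chord on C# gives C#-E-G-Bb.
With the 42 figure the chord is in third inversion; from the bass Bb upward in close position it reads Bb-C#-E-G.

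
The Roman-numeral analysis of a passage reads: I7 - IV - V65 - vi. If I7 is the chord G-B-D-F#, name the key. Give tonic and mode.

G major

The chord Gmaj7 is a major seventh chord rooted on G; its label is I7.
If G is scale degree 1 and the mode makes that degree carry a major seventh chord, the tonic is G and the mode is major.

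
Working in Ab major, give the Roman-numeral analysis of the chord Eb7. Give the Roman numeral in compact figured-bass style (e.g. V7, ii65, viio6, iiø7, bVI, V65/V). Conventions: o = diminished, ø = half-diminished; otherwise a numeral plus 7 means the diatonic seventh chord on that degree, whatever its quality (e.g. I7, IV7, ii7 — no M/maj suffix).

Stacked in thirds the chord is Eb-G-Bb-Db: a dominant seventh chord on Eb.
Eb is scale degree 5 in Ab major, and a dominant seventh chord on that degree is written V7.

V7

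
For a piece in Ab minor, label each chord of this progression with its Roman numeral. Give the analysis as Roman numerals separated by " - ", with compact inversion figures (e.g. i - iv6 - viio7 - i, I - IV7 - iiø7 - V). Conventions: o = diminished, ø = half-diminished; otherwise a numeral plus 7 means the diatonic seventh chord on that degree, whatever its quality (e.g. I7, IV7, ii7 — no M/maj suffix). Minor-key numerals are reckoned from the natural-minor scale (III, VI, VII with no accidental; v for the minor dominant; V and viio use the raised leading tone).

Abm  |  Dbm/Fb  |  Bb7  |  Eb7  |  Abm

i - iv6 - V7/V - V7 - i

Abm: minor triad on Ab = scale degree 1 → i.
Dbm/Fb: root Db is the subdominant; minor triad there is iv6.
Bb7: a dominant seventh chord on Bb, the applied dominant of V → V7/V.
Eb7: dominant seventh chord on Eb = scale degree 5 → V7.
Abm: minor triad on Ab = scale degree 1 → i.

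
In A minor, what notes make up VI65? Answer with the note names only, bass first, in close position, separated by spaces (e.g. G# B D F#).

A C E F

The numeral's case and figure indicate a major seventh chord. In A minor its root, scale degree 6, is F.
Stacking thirds from F gives F-A-C-E.
With the 65 figure the chord is in first inversion; from the bass A upward in close position it reads A-C-E-F.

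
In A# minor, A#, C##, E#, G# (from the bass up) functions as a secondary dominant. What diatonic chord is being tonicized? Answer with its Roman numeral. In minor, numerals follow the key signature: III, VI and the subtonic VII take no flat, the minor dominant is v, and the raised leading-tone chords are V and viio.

The chord is a dominant seventh chord on A#.
A dominant resolves down a perfect fifth: A# → D#. In A# minor, D# is scale degree 4, i.e. iv.

iv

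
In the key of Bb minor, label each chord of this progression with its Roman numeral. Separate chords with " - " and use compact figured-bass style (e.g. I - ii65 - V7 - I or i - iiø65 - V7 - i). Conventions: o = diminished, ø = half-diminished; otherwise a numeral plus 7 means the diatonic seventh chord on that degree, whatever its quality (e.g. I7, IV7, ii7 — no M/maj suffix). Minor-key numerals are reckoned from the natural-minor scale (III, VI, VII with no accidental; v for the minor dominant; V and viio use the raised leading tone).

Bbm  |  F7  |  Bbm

i - V7 - i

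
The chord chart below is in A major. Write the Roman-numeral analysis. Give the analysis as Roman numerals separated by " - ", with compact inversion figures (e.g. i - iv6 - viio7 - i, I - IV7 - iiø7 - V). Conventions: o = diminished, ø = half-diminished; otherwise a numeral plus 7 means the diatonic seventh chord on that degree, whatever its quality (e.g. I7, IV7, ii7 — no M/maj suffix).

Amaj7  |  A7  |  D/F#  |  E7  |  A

Amaj7: root A is the tonic; major seventh chord there is I7.
A7: chromatic; A is V of IV, so V7/IV.
D/F#: root D is the subdominant; major triad there is IV6.
E7: dominant seventh chord on E = scale degree 5 → V7.
A: major triad on A = scale degree 1 → I.

I7 - V7/IV - IV6 - V7 - I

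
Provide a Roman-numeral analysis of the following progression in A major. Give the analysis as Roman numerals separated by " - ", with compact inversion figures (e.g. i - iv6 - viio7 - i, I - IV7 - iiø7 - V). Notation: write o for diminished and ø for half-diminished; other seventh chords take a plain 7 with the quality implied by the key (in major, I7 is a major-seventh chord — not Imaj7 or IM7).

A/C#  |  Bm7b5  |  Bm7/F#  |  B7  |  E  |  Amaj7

A/C#: major triad on A = scale degree 1 → I6.
Bm7b5: B with this quality isn't in the key; it's iiø7, borrowed from the parallel minor.
Bm7/F# has root B, degree 2 in A major, so ii43.
B7 is the secondary dominant of V (dominant seventh chord on B): V7/V.
E: root E is the dominant; major triad there is V.
Amaj7: root A is the tonic; major seventh chord there is I7.

I6 - iiø7 - ii43 - V7/V - V - I7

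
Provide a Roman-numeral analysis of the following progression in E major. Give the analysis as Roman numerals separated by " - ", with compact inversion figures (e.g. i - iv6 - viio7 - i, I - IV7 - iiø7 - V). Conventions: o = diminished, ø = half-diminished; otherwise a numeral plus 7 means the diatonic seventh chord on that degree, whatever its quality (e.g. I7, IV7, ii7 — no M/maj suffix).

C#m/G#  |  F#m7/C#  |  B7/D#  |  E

C#m/G# has root C#, degree 6 in E major, so vi64.
F#m7/C#: root F# is the supertonic; minor seventh chord there is ii43.
B7/D#: dominant seventh chord on B = scale degree 5 → V65.
E: major triad on E = scale degree 1 → I.

vi64 - ii43 - V65 - I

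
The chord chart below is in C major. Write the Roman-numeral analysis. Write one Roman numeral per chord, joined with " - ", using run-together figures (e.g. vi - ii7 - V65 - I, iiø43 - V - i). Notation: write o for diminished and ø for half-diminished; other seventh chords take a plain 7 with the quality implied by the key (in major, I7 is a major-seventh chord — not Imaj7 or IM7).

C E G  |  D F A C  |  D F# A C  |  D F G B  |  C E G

I - ii7 - V7/V - V43 - I

C-E-G has root C, degree 1 in C major, so I.
D-F-A-C: minor seventh chord on D = scale degree 2 → ii7.
D-F#-A-C: chromatic; D is V of V, so V7/V.
D-F-G-B has root G, degree 5 in C major, so V43.
C-E-G: root C is the tonic; major triad there is I.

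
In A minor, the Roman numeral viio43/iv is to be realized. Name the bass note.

G

The applied chord viio43/iv is rooted on C#: C#-E-G-Bb.
The figure 43 means second inversion — the fifth is in the bass.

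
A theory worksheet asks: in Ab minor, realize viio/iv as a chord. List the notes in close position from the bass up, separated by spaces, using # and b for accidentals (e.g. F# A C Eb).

The slash marks an applied leading-tone chord: viio of iv. In Ab minor, iv is Db, so the leading tone to it is C, a half step below.
Building a diminished triad on C gives C-Eb-Gb.

C Eb Gb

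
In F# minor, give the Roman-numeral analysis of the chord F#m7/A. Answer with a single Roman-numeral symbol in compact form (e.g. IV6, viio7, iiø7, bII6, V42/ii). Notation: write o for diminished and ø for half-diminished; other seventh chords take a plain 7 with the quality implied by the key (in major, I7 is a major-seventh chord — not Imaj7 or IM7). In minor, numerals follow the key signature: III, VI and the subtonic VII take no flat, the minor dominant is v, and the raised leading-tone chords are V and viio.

i65

Stacked in thirds the chord is F#-A-C#-E: a minor seventh chord on F#.
In F# minor, F# is the tonic; the diatonic minor seventh chord there is i7.
With A in the bass the chord is in first inversion, so the figured bass is 65.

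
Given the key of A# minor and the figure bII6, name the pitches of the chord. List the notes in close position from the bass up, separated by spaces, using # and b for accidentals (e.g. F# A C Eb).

D# F# B

bII6 is the Neapolitan sixth — a major triad on the lowered second degree, here in its customary first inversion. In A# minor that root is B.
So the chord is B-D#-F#.
With the 6 figure the chord is in first inversion; from the bass D# upward in close position it reads D#-F#-B.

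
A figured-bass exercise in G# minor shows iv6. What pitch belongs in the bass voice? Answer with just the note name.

iv in G# minor has root C#; the chord is C#-E-G#.
The figure 6 means first inversion — the third is in the bass.

E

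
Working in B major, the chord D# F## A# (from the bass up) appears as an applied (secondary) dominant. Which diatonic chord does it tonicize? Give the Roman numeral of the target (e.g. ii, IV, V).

vi

The chord is a major triad on D#.
A dominant resolves down a perfect fifth: D# → G#. In B major, G# is scale degree 6, i.e. vi.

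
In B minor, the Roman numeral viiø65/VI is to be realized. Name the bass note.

A

The applied chord viiø65/VI is rooted on F#: F#-A-C-E.
The figure 65 means first inversion — the third is in the bass.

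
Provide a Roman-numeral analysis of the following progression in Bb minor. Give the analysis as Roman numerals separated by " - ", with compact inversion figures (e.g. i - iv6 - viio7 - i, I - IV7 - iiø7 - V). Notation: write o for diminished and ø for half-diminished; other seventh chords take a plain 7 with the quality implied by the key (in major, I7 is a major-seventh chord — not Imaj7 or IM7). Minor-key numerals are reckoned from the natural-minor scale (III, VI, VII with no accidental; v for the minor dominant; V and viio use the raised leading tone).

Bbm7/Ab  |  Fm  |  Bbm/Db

Bbm7/Ab has root Bb, degree 1 in Bb minor, so i42.
Fm: minor triad on F = scale degree 5 → v.
Bbm/Db: root Bb is the tonic; minor triad there is i6.

i42 - v - i6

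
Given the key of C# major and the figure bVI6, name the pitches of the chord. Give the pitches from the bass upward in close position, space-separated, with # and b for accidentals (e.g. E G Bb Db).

C# E A

Scale degree 6 in C# major is A#; lowering it a half step gives A. bVI6 is a major triad on the lowered sixth degree, borrowed from the parallel minor.
So the chord is A-C#-E, a major triad.
With the 6 figure the chord is in first inversion; from the bass C# upward in close position it reads C#-E-A.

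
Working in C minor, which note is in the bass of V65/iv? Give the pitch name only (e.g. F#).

E

The applied chord V65/iv is rooted on C: C-E-G-Bb.
The figure 65 means first inversion — the third is in the bass.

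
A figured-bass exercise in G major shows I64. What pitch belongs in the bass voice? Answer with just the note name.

D

I in G major has root G; the chord is G-B-D.
The figure 64 means second inversion — the fifth is in the bass.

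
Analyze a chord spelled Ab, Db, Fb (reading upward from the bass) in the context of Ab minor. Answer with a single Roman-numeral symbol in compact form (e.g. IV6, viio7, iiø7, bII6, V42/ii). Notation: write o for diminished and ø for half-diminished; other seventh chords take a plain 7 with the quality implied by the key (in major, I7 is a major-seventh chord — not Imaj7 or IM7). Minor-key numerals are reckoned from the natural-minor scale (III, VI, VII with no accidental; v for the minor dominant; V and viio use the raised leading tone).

iv64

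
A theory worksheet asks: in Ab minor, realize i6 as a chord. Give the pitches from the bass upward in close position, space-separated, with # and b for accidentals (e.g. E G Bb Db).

Cb Eb Ab

In Ab minor, scale degree 1 is Ab, and the diatonic chord built there is a minor triad.
Stacking thirds from Ab gives Ab-Cb-Eb.
With the 6 figure the chord is in first inversion; from the bass Cb upward in close position it reads Cb-Eb-Ab.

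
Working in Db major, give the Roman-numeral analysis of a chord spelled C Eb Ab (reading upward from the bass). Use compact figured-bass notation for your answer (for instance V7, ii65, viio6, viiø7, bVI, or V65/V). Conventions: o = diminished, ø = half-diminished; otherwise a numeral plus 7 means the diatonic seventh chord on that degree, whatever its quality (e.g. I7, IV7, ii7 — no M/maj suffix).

The pitches Ab-C-Eb form a major triad rooted on Ab.
In Db major, Ab is the dominant; the diatonic major triad there is V.
With C in the bass the chord is in first inversion, so the figured bass is 6.

V6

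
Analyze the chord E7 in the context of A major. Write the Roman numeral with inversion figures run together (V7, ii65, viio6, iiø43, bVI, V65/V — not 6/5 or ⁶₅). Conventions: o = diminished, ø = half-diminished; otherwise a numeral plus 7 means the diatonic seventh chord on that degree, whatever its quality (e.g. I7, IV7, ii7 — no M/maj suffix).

Stacked in thirds the chord is E-G#-B-D: a dominant seventh chord on E.
E is scale degree 5 in A major, and a dominant seventh chord on that degree is written V7.

V7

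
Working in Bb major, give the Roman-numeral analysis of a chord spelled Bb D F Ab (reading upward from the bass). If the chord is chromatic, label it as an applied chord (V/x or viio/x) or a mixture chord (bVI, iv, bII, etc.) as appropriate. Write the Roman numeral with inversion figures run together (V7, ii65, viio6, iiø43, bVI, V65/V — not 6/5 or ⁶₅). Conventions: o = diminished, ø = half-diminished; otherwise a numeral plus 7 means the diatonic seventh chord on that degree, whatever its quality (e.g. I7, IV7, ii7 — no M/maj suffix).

V7/IV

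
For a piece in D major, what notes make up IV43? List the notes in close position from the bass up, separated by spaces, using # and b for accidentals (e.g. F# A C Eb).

In D major, scale degree 4 is G, and the diatonic chord built there is a major seventh chord.
That chord is spelled G-B-D-F#.
With the 43 figure the chord is in second inversion; from the bass D upward in close position it reads D-F#-G-B.

D F# G B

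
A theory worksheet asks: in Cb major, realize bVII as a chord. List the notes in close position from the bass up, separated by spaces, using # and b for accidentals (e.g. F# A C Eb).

bVII is a major triad on the lowered seventh degree (the subtonic), borrowed from the parallel minor. In Cb major that root is Bbb.
So the chord is Bbb-Db-Fb.

Bbb Db Fb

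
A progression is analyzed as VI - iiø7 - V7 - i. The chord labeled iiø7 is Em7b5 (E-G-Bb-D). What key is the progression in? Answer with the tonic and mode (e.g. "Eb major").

iiø7 is given as E-G-Bb-D — a half-diminished seventh chord with root E.
If E is scale degree 2 and the mode makes that degree carry a half-diminished seventh chord, the tonic is D and the mode is minor.

D minor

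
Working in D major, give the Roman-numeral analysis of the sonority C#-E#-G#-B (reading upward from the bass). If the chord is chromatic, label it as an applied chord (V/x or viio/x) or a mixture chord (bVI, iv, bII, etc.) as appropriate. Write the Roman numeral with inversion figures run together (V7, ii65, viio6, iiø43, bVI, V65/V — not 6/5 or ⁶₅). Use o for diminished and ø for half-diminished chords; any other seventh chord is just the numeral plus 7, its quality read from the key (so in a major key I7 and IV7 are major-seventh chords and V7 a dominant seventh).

V7/iii

The pitches C#-E#-G#-B form a dominant seventh chord rooted on C#.
C# is not a diatonic chord root with this quality in D major, but it lies a perfect fifth above F# (iii), so the chord functions as an applied dominant of iii.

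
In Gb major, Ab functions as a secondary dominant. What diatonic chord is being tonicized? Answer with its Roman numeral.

V

The chord is a major triad on Ab.
A dominant resolves down a perfect fifth: Ab → Db. In Gb major, Db is scale degree 5, i.e. V.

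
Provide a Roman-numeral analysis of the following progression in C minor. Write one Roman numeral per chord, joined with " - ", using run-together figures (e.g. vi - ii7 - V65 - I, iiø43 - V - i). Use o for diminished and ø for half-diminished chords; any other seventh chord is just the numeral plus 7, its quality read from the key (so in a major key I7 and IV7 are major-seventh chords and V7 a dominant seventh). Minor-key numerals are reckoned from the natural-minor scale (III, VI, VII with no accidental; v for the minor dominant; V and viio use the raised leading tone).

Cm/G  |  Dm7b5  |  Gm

i64 - iiø7 - v

Cm/G: root C is the tonic; minor triad there is i64.
Dm7b5: half-diminished seventh chord on D = scale degree 2 → iiø7.
Gm: root G is the dominant; minor triad there is v.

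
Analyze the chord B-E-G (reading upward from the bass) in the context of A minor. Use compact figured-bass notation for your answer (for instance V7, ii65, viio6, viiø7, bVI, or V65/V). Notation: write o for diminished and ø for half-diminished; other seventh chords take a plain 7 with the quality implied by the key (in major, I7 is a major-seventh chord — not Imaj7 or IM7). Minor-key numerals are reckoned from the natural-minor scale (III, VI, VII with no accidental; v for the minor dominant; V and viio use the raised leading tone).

v64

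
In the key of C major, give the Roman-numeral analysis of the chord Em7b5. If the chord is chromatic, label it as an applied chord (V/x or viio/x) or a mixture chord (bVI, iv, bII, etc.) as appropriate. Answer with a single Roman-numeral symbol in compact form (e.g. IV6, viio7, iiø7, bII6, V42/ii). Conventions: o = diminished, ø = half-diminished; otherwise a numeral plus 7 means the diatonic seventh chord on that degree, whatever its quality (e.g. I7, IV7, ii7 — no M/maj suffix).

The pitches E-G-Bb-D form a half-diminished seventh chord rooted on E.
E sits a half step below F (IV in C major); a diminished chord there is the applied leading-tone chord of IV.

viiø7/IV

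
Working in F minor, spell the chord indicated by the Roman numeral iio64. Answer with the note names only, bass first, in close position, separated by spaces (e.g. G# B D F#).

The numeral's case and figure indicate a diminished triad. In F minor its root, scale degree 2, is G.
That chord is spelled G-Bb-Db.
The figured bass 64 indicates second inversion, placing the fifth (Db) in the bass: Db-G-Bb.

Db G Bb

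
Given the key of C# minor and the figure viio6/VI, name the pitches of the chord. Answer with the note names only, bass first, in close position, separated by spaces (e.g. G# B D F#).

The slash marks an applied leading-tone chord: viio of VI. In C# minor, VI is A, so the leading tone to it is G#, a half step below.
Building a diminished triad on G# gives G#-B-D.
The figured bass 6 indicates first inversion, placing the third (B) in the bass: B-D-G#.

B D G#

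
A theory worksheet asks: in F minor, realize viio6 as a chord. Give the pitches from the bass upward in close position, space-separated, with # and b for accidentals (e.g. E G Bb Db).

In F minor, the leading-tone chord is built on the raised seventh degree, E.
That chord is spelled E-G-Bb.
With the 6 figure the chord is in first inversion; from the bass G upward in close position it reads G-Bb-E.

G Bb E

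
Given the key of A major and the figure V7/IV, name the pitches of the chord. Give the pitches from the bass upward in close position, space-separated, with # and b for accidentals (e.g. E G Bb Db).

The slash means an applied dominant: we want the dominant of IV. In A major, IV is D major, and its dominant is built on A.
Building a dominant seventh chord on A gives A-C#-E-G.

A C# E G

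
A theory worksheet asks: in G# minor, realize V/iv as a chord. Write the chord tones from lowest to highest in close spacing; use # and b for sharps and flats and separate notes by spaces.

G# B# D#

V/iv is a secondary dominant — the dominant triad of iv. iv in G# minor is C#, so the applied chord's root is G#, a perfect fifth above.
Building a major triad on G# gives G#-B#-D#.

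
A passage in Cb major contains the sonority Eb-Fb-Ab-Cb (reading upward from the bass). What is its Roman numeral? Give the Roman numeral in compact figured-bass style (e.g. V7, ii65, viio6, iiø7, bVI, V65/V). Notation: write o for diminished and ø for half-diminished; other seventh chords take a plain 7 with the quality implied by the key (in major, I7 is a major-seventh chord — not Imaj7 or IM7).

IV42

Stacked in thirds the chord is Fb-Ab-Cb-Eb: a major seventh chord on Fb.
In Cb major, Fb is the subdominant; the diatonic major seventh chord there is IV7.
With Eb in the bass the chord is in third inversion, so the figured bass is 42.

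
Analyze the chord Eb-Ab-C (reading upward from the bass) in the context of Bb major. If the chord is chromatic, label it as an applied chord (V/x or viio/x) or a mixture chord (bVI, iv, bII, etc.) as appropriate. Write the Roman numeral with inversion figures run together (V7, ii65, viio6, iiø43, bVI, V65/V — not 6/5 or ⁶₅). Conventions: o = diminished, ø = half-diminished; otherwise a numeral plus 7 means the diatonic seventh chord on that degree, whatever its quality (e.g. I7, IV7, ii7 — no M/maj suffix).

The pitches Ab-C-Eb form a major triad rooted on Ab.
Ab is the lowered seventh degree of Bb major (diatonic 7 would be A). This is a major triad on the lowered seventh degree (the subtonic), borrowed from the parallel minor.
With Eb in the bass the chord is in second inversion, so the figured bass is 64.

bVII64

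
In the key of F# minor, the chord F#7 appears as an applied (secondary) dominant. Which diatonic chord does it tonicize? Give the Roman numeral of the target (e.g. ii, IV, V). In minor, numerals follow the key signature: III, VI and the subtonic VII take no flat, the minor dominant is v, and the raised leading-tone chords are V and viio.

iv

The chord is a dominant seventh chord on F#.
A dominant resolves down a perfect fifth: F# → B. In F# minor, B is scale degree 4, i.e. iv.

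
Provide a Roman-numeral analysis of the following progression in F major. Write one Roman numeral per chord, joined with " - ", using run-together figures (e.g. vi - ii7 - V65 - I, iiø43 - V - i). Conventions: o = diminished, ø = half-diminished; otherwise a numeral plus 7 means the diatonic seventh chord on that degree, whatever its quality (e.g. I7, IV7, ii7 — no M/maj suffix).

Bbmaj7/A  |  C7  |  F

IV42 - V7 - I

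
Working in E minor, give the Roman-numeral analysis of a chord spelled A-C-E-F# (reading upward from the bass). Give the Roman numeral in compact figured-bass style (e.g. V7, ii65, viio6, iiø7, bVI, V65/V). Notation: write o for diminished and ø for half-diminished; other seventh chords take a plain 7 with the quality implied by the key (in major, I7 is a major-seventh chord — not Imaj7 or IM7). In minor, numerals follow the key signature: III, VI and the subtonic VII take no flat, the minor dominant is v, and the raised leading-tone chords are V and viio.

Stacked in thirds the chord is F#-A-C-E: a half-diminished seventh chord on F#.
In E minor, F# is the supertonic; the diatonic half-diminished seventh chord there is iiø7.
With A in the bass the chord is in first inversion, so the figured bass is 65.

iiø65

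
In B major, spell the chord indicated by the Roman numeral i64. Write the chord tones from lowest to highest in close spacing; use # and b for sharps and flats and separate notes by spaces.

i64 is the minor tonic, borrowed from the parallel minor. In B major that root is B.
So the chord is B-D-F#, a minor triad.
With the 64 figure the chord is in second inversion; from the bass F# upward in close position it reads F#-B-D.

F# B D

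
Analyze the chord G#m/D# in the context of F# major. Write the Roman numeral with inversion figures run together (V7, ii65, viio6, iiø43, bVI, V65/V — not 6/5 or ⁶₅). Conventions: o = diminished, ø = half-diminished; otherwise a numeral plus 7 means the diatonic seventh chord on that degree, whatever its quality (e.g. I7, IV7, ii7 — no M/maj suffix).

ii64

Stacked in thirds the chord is G#-B-D#: a minor triad on G#.
G# is scale degree 2 in F# major, and a minor triad on that degree is written ii.
With D# in the bass the chord is in second inversion, so the figured bass is 64.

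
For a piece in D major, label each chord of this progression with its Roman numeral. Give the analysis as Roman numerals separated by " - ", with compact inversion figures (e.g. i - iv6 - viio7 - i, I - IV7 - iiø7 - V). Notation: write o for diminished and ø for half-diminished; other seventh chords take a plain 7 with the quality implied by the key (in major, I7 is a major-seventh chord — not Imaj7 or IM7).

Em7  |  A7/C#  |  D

Em7: minor seventh chord on E = scale degree 2 → ii7.
A7/C#: root A is the dominant; dominant seventh chord there is V65.
D has root D, degree 1 in D major, so I.

ii7 - V65 - I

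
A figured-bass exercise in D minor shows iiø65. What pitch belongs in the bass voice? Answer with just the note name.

G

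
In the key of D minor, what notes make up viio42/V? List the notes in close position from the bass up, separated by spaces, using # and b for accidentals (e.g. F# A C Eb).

F G# B D

The slash marks an applied leading-tone chord: viio of V. In D minor, V is A, so the leading tone to it is G#, a half step below.
Building a fully diminished seventh chord on G# gives G#-B-D-F.
With the 42 figure the chord is in third inversion; from the bass F upward in close position it reads F-G#-B-D.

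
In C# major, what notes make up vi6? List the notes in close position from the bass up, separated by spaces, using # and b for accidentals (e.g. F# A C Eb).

In C# major, scale degree 6 is A#, and the diatonic chord built there is a minor triad.
Stacking thirds from A# gives A#-C#-E#.
The figured bass 6 indicates first inversion, placing the third (C#) in the bass: C#-E#-A#.

C# E# A#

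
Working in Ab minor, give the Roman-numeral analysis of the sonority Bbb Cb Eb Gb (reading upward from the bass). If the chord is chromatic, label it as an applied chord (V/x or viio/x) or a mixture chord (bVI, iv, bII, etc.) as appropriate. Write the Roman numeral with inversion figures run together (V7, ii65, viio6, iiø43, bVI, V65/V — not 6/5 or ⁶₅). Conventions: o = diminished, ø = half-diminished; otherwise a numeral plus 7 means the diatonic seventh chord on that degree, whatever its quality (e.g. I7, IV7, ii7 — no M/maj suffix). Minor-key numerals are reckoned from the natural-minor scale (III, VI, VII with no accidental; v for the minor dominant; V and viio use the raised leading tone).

V42/VI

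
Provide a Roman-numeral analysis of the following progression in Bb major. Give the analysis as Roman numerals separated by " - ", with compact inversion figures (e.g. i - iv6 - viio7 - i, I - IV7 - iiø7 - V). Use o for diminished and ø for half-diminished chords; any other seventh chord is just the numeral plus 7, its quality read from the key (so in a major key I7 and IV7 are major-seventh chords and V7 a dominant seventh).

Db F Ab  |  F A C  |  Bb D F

Db-F-Ab: Db with this quality isn't in the key; it's bIII, borrowed from the parallel minor.
F-A-C: root F is the dominant; major triad there is V.
Bb-D-F has root Bb, degree 1 in Bb major, so I.

bIII - V - I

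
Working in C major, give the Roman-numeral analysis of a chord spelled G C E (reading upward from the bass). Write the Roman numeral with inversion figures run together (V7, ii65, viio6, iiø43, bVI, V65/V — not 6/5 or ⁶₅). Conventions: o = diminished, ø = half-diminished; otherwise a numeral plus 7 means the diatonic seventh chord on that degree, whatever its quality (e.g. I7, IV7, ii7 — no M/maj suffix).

I64

The pitches C-E-G form a major triad rooted on C.
In C major, C is the tonic; the diatonic major triad there is I.
With G in the bass the chord is in second inversion, so the figured bass is 64.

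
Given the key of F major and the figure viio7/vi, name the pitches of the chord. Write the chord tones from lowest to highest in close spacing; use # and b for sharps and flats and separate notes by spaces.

viio7/vi is a secondary leading-tone chord. The target vi is D in F major; the applied chord is rooted a semitone below, on C#.
Building a fully diminished seventh chord on C# gives C#-E-G-Bb.

C# E G Bb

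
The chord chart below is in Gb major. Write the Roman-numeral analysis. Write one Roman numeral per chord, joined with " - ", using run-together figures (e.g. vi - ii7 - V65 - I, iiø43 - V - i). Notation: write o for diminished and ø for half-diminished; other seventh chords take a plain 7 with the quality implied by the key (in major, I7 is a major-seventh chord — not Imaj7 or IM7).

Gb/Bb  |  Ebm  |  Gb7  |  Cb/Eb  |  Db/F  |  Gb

I6 - vi - V7/IV - IV6 - V6 - I

Gb/Bb: root Gb is the tonic; major triad there is I6.
Ebm has root Eb, degree 6 in Gb major, so vi.
Gb7 is the secondary dominant of IV (dominant seventh chord on Gb): V7/IV.
Cb/Eb: root Cb is the subdominant; major triad there is IV6.
Db/F has root Db, degree 5 in Gb major, so V6.
Gb: root Gb is the tonic; major triad there is I.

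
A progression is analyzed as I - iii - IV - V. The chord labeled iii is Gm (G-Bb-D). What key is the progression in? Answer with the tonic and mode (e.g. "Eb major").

The chord Gm is a minor triad rooted on G; its label is iii.
Counting down 2 scale steps from G places the tonic on Eb; a minor triad on degree 3 is diatonic only in major.

Eb major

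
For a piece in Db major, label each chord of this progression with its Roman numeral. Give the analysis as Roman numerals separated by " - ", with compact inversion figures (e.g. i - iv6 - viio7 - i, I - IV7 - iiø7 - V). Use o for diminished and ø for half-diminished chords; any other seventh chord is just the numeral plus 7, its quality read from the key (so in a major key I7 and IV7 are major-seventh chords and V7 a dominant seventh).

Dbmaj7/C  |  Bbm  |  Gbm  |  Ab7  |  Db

Dbmaj7/C has root Db, degree 1 in Db major, so I42.
Bbm has root Bb, degree 6 in Db major, so vi.
Gbm is non-diatonic — iv, a mixture chord from Db minor.
Ab7 has root Ab, degree 5 in Db major, so V7.
Db: major triad on Db = scale degree 1 → I.

I42 - vi - iv - V7 - I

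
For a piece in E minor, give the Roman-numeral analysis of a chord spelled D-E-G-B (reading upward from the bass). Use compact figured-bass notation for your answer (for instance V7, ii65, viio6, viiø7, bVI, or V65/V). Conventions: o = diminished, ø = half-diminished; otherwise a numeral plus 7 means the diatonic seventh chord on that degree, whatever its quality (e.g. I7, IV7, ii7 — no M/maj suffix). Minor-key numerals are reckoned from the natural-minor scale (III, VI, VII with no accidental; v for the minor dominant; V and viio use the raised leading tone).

i42

The pitches E-G-B-D form a minor seventh chord rooted on E.
In E minor, E is the tonic; the diatonic minor seventh chord there is i7.
With D in the bass the chord is in third inversion, so the figured bass is 42.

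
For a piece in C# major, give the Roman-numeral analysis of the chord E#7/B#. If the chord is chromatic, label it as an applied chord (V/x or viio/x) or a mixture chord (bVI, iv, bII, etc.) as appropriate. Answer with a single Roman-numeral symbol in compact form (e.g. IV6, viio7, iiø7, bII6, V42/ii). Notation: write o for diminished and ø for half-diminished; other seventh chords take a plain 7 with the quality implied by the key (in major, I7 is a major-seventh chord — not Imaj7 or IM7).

V43/vi

Stacked in thirds the chord is E#-G##-B#-D#: a dominant seventh chord on E#.
E# is not a diatonic chord root with this quality in C# major, but it lies a perfect fifth above A# (vi), so the chord functions as an applied dominant of vi.
With B# in the bass the chord is in second inversion, so the figured bass is 43.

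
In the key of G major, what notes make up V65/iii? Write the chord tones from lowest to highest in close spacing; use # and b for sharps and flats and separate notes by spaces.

A# C# E F#

The slash means an applied dominant: we want the dominant of iii. In G major, iii is B minor, and its dominant is built on F#.
Building a dominant seventh chord on F# gives F#-A#-C#-E.
With the 65 figure the chord is in first inversion; from the bass A# upward in close position it reads A#-C#-E-F#.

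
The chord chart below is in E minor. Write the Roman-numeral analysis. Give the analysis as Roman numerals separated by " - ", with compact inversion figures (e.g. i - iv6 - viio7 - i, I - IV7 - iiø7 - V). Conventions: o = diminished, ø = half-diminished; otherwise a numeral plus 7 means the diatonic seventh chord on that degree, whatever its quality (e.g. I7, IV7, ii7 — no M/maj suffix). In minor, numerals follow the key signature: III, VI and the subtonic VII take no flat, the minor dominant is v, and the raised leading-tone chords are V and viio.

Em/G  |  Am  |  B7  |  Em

i6 - iv - V7 - i

Em/G: minor triad on E = scale degree 1 → i6.
Am: root A is the subdominant; minor triad there is iv.
B7: root B is the dominant; dominant seventh chord there is V7.
Em: root E is the tonic; minor triad there is i.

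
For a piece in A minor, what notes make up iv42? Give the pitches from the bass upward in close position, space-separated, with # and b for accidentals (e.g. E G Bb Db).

The numeral's case and figure indicate a minor seventh chord. In A minor its root, scale degree 4, is D.
Stacking thirds from D gives D-F-A-C.
With the 42 figure the chord is in third inversion; from the bass C upward in close position it reads C-D-F-A.

C D F A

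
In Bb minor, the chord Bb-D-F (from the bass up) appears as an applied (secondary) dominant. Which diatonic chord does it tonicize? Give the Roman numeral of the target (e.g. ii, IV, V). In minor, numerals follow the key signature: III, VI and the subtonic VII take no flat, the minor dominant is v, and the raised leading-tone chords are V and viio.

The chord is a major triad on Bb.
A dominant resolves down a perfect fifth: Bb → Eb. In Bb minor, Eb is scale degree 4, i.e. iv.

iv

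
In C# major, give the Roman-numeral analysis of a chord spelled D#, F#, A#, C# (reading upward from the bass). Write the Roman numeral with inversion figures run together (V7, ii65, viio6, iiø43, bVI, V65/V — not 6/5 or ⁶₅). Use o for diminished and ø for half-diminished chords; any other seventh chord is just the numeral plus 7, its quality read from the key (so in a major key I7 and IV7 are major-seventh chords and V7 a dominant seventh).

ii7

The pitches D#-F#-A#-C# form a minor seventh chord rooted on D#.
In C# major, D# is the supertonic; the diatonic minor seventh chord there is ii7.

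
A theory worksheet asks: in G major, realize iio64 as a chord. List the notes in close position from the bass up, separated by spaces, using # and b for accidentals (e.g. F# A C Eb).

iio64 is the diminished supertonic triad, borrowed from the parallel minor. In G major that root is A.
So the chord is A-C-Eb.
The figured bass 64 indicates second inversion, placing the fifth (Eb) in the bass: Eb-A-C.

Eb A C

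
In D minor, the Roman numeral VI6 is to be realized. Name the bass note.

VI in D minor has root Bb; the chord is Bb-D-F.
The figure 6 means first inversion — the third is in the bass.

D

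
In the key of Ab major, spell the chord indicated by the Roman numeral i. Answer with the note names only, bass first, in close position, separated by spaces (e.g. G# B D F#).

Ab Cb Eb

Scale degree 1 in Ab major is Ab; here the chord built on it is altered to a minor triad. i is the minor tonic, borrowed from the parallel minor.
So the chord is Ab-Cb-Eb, a minor triad.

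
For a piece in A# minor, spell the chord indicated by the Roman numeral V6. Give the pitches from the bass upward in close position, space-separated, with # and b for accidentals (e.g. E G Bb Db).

G## B# E#

In A# minor, the dominant is E#. The dominant is major (leading tone raised), so V is a major triad.
That chord is spelled E#-G##-B#.
The figured bass 6 indicates first inversion, placing the third (G##) in the bass: G##-B#-E#.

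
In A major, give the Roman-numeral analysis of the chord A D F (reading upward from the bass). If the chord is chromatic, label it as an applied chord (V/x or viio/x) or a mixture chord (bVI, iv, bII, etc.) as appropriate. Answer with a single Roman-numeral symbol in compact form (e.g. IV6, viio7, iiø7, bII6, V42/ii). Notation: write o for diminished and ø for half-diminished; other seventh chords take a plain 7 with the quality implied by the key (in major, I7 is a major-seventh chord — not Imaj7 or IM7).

iv64

The pitches D-F-A form a minor triad rooted on D.
D is the fourth degree of A major. This is the minor subdominant, borrowed from the parallel minor.
With A in the bass the chord is in second inversion, so the figured bass is 64.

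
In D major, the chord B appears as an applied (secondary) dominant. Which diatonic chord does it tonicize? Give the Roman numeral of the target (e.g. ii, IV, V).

The chord is a major triad on B.
A dominant resolves down a perfect fifth: B → E. In D major, E is scale degree 2, i.e. ii.

ii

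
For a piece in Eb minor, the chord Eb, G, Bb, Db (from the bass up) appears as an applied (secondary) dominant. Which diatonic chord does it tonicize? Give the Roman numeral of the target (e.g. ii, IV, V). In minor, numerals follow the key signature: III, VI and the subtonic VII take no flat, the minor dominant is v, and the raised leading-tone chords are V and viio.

iv

The chord is a dominant seventh chord on Eb.
A dominant resolves down a perfect fifth: Eb → Ab. In Eb minor, Ab is scale degree 4, i.e. iv.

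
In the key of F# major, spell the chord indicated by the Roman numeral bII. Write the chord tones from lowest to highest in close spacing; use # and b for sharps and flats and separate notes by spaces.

bII is the Neapolitan chord — a major triad on the lowered second degree. In F# major that root is G.
So the chord is G-B-D.

G B D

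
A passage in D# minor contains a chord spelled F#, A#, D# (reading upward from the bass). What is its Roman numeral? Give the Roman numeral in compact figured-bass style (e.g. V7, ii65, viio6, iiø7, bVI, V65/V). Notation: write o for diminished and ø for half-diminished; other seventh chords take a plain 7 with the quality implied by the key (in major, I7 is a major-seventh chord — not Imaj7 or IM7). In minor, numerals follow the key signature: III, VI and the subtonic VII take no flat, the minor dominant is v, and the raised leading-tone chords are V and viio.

The pitches D#-F#-A# form a minor triad rooted on D#.
In D# minor, D# is the tonic; the diatonic minor triad there is i.
With F# in the bass the chord is in first inversion, so the figured bass is 6.

i6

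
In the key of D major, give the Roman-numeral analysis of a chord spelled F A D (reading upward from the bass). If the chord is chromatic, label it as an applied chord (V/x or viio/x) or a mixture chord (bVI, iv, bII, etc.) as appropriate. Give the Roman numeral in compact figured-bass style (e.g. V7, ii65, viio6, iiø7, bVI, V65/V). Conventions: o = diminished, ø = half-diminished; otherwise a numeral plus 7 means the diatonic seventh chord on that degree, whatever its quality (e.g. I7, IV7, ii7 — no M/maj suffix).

i6

The pitches D-F-A form a minor triad rooted on D.
D is the first degree of D major. This is the minor tonic, borrowed from the parallel minor.
With F in the bass the chord is in first inversion, so the figured bass is 6.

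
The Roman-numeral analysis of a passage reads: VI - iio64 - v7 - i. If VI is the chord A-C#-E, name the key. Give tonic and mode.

VI is given as A-C#-E — a major triad with root A.
VI on A implies A is the submediant; that puts the tonic at C#, and the uppercase numeral fits minor mode.

C# minor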